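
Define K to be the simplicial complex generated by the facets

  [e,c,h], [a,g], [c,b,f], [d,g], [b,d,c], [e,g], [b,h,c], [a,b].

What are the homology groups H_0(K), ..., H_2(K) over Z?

Order the vertices as a < b < c < d < e < f < g < h. Listing each simplex with vertices in this order, K has dimension 2 with simplices:

  0-simplices (8): a, b, c, d, e, f, g, h
  1-simplices (13): ab, ag, bc, bd, bf, bh, cd, ce, cf, ch, dg, eg, eh
  2-simplices (4): bcd, bcf, bch, ceh

Hence C_0 ≅ Z^8, C_1 ≅ Z^13, C_2 ≅ Z^4.

∂_1: C_1 → C_0 maps an edge to its endpoints' difference, ∂[p,q] = q − p.
The resulting 8×13 matrix has rank 7, and its Smith normal form has invariant factors (1,1,1,1,1,1,1).

Boundary ∂_2: C_2 → C_1 acts by ∂[p,q,r] = [q,r] − [p,r] + [p,q]. For instance
  ∂bcf = cf − bf + bc,
  ∂ceh = eh − ch + ce.
As a 13×4 matrix over Z this has rank 4, with invariant factors (1,1,1,1).

Now H_k = ker ∂_k / im ∂_{k+1}, so:

  H_0: rank C_0 − rank ∂_1 = 8 − 7 = 1, and the invariant factors of ∂_1 are all 1, so H_0 = Z.
  H_1: rank ker ∂_1 − rank ∂_2 = (13 − 7) − 4 = 2, and the invariant factors of ∂_2 are all 1, so H_1 = Z^2.
  H_2: rank ker ∂_2 − rank ∂_3 = (4 − 4) − 0 = 0, and there is no ∂_3, so H_2 = 0.

H_0 ≅ Z,  H_1 ≅ Z^2,  H_2 = 0.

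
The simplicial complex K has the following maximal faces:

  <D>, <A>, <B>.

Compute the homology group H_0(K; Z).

We work with the vertex ordering A < B < D. The simplices of K, each written with vertices in increasing order, are:

  0-simplices (3): A, B, D

giving chain groups C_0 ≅ Z^3.

Computing H_k = (kernel of ∂_k) / (image of ∂_{k+1}):

  H_0: rank C_0 − rank ∂_1 = 3 − 0 = 3, and there is no ∂_1, so H_0 = Z^3.

H_0 ≅ Z^3.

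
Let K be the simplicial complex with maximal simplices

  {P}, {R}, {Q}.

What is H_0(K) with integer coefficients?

Fix the vertex order P < Q < R and write every simplex with vertices in increasing order. Then dim K = 0 and the simplices of K are:

  0-simplices (3): P, Q, R

Hence C_0 ≅ Z^3.

Computing H_k = (kernel of ∂_k) / (image of ∂_{k+1}):

  H_0: rank C_0 − rank ∂_1 = 3 − 0 = 3, and there is no ∂_1, so H_0 = Z^3.

H_0 = Z^3.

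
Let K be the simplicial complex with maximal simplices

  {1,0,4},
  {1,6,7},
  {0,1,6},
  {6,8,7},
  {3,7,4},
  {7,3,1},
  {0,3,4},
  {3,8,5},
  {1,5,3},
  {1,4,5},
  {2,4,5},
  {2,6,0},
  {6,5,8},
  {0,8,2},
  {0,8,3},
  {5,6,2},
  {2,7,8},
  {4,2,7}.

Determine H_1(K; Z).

H_1 ≅ Z ⊕ Z/2Z.

Order the vertices as 0 < 1 < 2 < 3 < 4 < 5 < 6 < 7 < 8. Listing each simplex with vertices in this order, K has dimension 2 with simplices:

  0-simplices (9): [0], [1], [2], [3], [4], [5], [6], [7], [8]
  1-simplices (27): (27 of them)
  2-simplices (18): [0,1,4], [0,1,6], [0,2,6], [0,2,8], [0,3,4], [0,3,8], [1,3,5], [1,3,7], [1,4,5], [1,6,7], [2,4,5], [2,4,7], [2,5,6], [2,7,8], [3,4,7], [3,5,8], [5,6,8], [6,7,8]

so the chain groups are C_0 ≅ Z^9, C_1 ≅ Z^27, C_2 ≅ Z^18.

Boundary ∂_1: C_1 → C_0 sends each edge [p,q] (with p < q) to q − p.
The resulting 9×27 matrix has rank 8, and its Smith normal form has invariant factors (1,1,1,1,1,1,1,1).

The boundary map ∂_2: C_2 → C_1 acts by ∂[p,q,r] = [q,r] − [p,r] + [p,q]. For instance
  ∂[1,3,7] = [3,7] − [1,7] + [1,3],
  ∂[0,3,4] = [3,4] − [0,4] + [0,3].
As a 27×18 matrix over Z this has rank 18, with invariant factors (1,1,1,1,1,1,1,1,1,1,1,1,1,1,1,1,1,2).

From H_k ≅ ker(∂_k) / im(∂_{k+1}) we obtain:

  H_1: rank ker ∂_1 − rank ∂_2 = (27 − 8) − 18 = 1, and ∂_2 has invariant factor 2 > 1, so H_1 ≅ Z ⊕ Z/2Z.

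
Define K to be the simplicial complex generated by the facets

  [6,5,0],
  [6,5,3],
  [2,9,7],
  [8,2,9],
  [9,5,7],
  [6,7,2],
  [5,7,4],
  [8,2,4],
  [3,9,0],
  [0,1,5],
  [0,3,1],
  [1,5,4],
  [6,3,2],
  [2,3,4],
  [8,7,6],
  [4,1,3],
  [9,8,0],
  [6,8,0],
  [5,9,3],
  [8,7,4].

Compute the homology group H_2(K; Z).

Take the total order 0 < 1 < 2 < 3 < 4 < 5 < 6 < 7 < 8 < 9 on the vertex set. Then K (dimension 2) consists of the simplices:

  0-simplices (10): [0], [1], [2], [3], [4], [5], [6], [7], [8], [9]
  1-simplices (30): (30 of them)
  2-simplices (20): (20 of them)

so the chain groups are C_0 ≅ Z^10, C_1 ≅ Z^30, C_2 ≅ Z^20.

Boundary ∂_1: C_1 → C_0 maps an edge to its endpoints' difference, ∂[p,q] = q − p. For instance
  ∂[5,7] = [7] − [5].
This gives a 10×30 integer matrix of rank 9; reducing to Smith normal form yields diagonal entries (1,1,1,1,1,1,1,1,1).

The boundary map ∂_2: C_2 → C_1 sends each 2-simplex [p,q,r] to [q,r] − [p,r] + [p,q]. For instance
  ∂[3,5,9] = [5,9] − [3,9] + [3,5],
  ∂[1,3,4] = [3,4] − [1,4] + [1,3].
The 30×20 boundary matrix has rank 20 and Smith normal form diag(1,1,1,1,1,1,1,1,1,1,1,1,1,1,1,1,1,1,1,2).

From H_k ≅ ker(∂_k) / im(∂_{k+1}) we obtain:

  H_2: rank ker ∂_2 − rank ∂_3 = (20 − 20) − 0 = 0, and there is no ∂_3, so H_2 ≅ 0.

H_2 = 0.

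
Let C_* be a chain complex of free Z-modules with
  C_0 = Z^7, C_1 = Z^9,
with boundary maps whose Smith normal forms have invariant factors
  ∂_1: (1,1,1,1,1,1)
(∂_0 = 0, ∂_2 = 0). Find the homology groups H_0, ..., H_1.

H_0 ≅ Z,  H_1 ≅ Z^3.

H_0: b_0 = 7 − 0 − 6 = 1; torsion from ∂_1 factors > 1: none. So H_0 ≅ Z.
H_1: b_1 = 9 − 6 − 0 = 3; torsion from ∂_2 factors > 1: none. So H_1 ≅ Z^3.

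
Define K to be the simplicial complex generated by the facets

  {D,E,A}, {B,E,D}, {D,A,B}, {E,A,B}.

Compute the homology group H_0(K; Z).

H_0 = Z.

Take the total order A < B < D < E on the vertex set. Then K (dimension 2) consists of the simplices:

  0-simplices (4): A, B, D, E
  1-simplices (6): AB, AD, AE, BD, BE, DE
  2-simplices (4): ABD, ABE, ADE, BDE

so the chain groups are C_0 ≅ Z^4, C_1 ≅ Z^6, C_2 ≅ Z^4.

The boundary map ∂_1: C_1 → C_0 maps an edge to its endpoints' difference, ∂[p,q] = q − p. For instance
  ∂BD = D − B.
As a 4×6 matrix over Z this has rank 3, with invariant factors (1,1,1).

The boundary map ∂_2: C_2 → C_1 maps a triangle to the signed sum of its edges. For instance
  ∂ABE = BE − AE + AB,
  ∂ABD = BD − AD + AB.
The 6×4 boundary matrix has rank 3 and Smith normal form diag(1,1,1).

Reading off H_k = ker ∂_k / im ∂_{k+1}:

  H_0: rank C_0 − rank ∂_1 = 4 − 3 = 1, and the invariant factors of ∂_1 are all 1, so H_0 = Z.

(K is a triangulation of the 2-sphere S^2.)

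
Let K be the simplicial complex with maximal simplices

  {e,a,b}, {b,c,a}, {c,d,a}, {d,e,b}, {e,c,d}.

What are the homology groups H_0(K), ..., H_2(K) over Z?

H_0 = Z,  H_1 = Z,  H_2 = 0.

Take the total order a < b < c < d < e on the vertex set. Then K (dimension 2) consists of the simplices:

  0-simplices (5): a, b, c, d, e
  1-simplices (10): ab, ac, ad, ae, bc, bd, be, cd, ce, de
  2-simplices (5): abc, abe, acd, bde, cde

giving chain groups C_0 ≅ Z^5, C_1 ≅ Z^10, C_2 ≅ Z^5.

The boundary map ∂_1: C_1 → C_0 maps an edge to its endpoints' difference, ∂[p,q] = q − p.
This gives a 5×10 integer matrix of rank 4; reducing to Smith normal form yields diagonal entries (1,1,1,1).

∂_2: C_2 → C_1 maps a triangle to the signed sum of its edges. For instance
  ∂acd = cd − ad + ac,
  ∂cde = de − ce + cd.
The 10×5 boundary matrix has rank 5 and Smith normal form diag(1,1,1,1,1).

Now H_k = ker ∂_k / im ∂_{k+1}, so:

  H_0: rank C_0 − rank ∂_1 = 5 − 4 = 1, and the invariant factors of ∂_1 are all 1, so H_0 = Z.
  H_1: rank ker ∂_1 − rank ∂_2 = (10 − 4) − 5 = 1, and the invariant factors of ∂_2 are all 1, so H_1 = Z.
  H_2: rank ker ∂_2 − rank ∂_3 = (5 − 5) − 0 = 0, and there is no ∂_3, so H_2 = 0.

(K is a triangulation of the Möbius band.)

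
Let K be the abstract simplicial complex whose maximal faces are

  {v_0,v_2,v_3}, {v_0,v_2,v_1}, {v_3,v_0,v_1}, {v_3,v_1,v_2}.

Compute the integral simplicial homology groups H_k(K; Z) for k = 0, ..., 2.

Order the vertices as v_0 < v_1 < v_2 < v_3. Listing each simplex with vertices in this order, K has dimension 2 with simplices:

  0-simplices (4): [v_0], [v_1], [v_2], [v_3]
  1-simplices (6): [v_0,v_1], [v_0,v_2], [v_0,v_3], [v_1,v_2], [v_1,v_3], [v_2,v_3]
  2-simplices (4): [v_0,v_1,v_2], [v_0,v_1,v_3], [v_0,v_2,v_3], [v_1,v_2,v_3]

so the chain groups are C_0 ≅ Z^4, C_1 ≅ Z^6, C_2 ≅ Z^4.

∂_1: C_1 → C_0 maps an edge to its endpoints' difference, ∂[p,q] = q − p.
The 4×6 boundary matrix has rank 3 and Smith normal form diag(1,1,1).

The boundary map ∂_2: C_2 → C_1 acts by ∂[p,q,r] = [q,r] − [p,r] + [p,q]. For instance
  ∂[v_0,v_1,v_2] = [v_1,v_2] − [v_0,v_2] + [v_0,v_1],
  ∂[v_0,v_2,v_3] = [v_2,v_3] − [v_0,v_3] + [v_0,v_2].
This gives a 6×4 integer matrix of rank 3; reducing to Smith normal form yields diagonal entries (1,1,1).

From H_k ≅ ker(∂_k) / im(∂_{k+1}) we obtain:

  H_0: rank C_0 − rank ∂_1 = 4 − 3 = 1, and the invariant factors of ∂_1 are all 1, so H_0 ≅ Z.
  H_1: rank ker ∂_1 − rank ∂_2 = (6 − 3) − 3 = 0, and the invariant factors of ∂_2 are all 1, so H_1 ≅ 0.
  H_2: rank ker ∂_2 − rank ∂_3 = (4 − 3) − 0 = 1, and there is no ∂_3, so H_2 ≅ Z.

As a check, the Euler characteristic is 4 − 6 + 4 = 2, which agrees with 1 − 0 + 1 = 2.

H_0 ≅ Z,  H_1 = 0,  H_2 ≅ Z.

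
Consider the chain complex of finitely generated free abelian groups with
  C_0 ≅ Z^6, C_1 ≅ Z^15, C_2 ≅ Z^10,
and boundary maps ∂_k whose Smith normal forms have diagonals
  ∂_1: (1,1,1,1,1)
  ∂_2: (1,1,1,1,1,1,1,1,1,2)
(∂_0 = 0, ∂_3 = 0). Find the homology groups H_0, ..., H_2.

H_0 ≅ Z,  H_1 ≅ Z/2,  H_2 = 0.

H_0: b_0 = 6 − 0 − 5 = 1; torsion from ∂_1 factors > 1: none. So H_0 ≅ Z.
H_1: b_1 = 15 − 5 − 10 = 0; torsion from ∂_2 factors > 1: [2]. So H_1 ≅ Z/2.
H_2: b_2 = 10 − 10 − 0 = 0; torsion from ∂_3 factors > 1: none. So H_2 ≅ 0.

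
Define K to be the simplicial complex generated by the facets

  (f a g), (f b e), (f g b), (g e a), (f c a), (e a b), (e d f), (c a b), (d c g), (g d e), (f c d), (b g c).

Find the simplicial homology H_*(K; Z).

H_0 = Z,  H_1 = Z_2,  H_2 = 0.

Take the total order a < b < c < d < e < f < g on the vertex set. Then K (dimension 2) consists of the simplices:

  0-simplices (7): a, b, c, d, e, f, g
  1-simplices (18): ab, ac, ae, af, ag, bc, be, bf, bg, cd, cf, cg, de, df, dg, ef, eg, fg
  2-simplices (12): abc, abe, acf, aeg, afg, bcg, bef, bfg, cdf, cdg, def, deg

Hence C_0 ≅ Z^7, C_1 ≅ Z^18, C_2 ≅ Z^12.

The boundary map ∂_1: C_1 → C_0 sends each edge [p,q] (with p < q) to q − p.
The 7×18 boundary matrix has rank 6 and Smith normal form diag(1,1,1,1,1,1).

∂_2: C_2 → C_1 maps a triangle to the signed sum of its edges. For instance
  ∂aeg = eg − ag + ae,
  ∂bef = ef − bf + be.
The resulting 18×12 matrix has rank 12, and its Smith normal form has invariant factors (1,1,1,1,1,1,1,1,1,1,1,2).

Computing H_k = (kernel of ∂_k) / (image of ∂_{k+1}):

  H_0: rank C_0 − rank ∂_1 = 7 − 6 = 1, and the invariant factors of ∂_1 are all 1, so H_0 = Z.
  H_1: rank ker ∂_1 − rank ∂_2 = (18 − 6) − 12 = 0, and ∂_2 has invariant factor 2 > 1, so H_1 = Z_2.
  H_2: rank ker ∂_2 − rank ∂_3 = (12 − 12) − 0 = 0, and there is no ∂_3, so H_2 = 0.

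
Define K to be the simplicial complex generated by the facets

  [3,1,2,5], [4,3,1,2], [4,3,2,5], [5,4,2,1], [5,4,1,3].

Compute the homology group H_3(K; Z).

Fix the vertex order 1 < 2 < 3 < 4 < 5 and write every simplex with vertices in increasing order. Then dim K = 3 and the simplices of K are:

  0-simplices (5): [1], [2], [3], [4], [5]
  1-simplices (10): [1,2], [1,3], [1,4], [1,5], [2,3], [2,4], [2,5], [3,4], [3,5], [4,5]
  2-simplices (10): [1,2,3], [1,2,4], [1,2,5], [1,3,4], [1,3,5], [1,4,5], [2,3,4], [2,3,5], [2,4,5], [3,4,5]
  3-simplices (5): [1,2,3,4], [1,2,3,5], [1,2,4,5], [1,3,4,5], [2,3,4,5]

Hence C_0 ≅ Z^5, C_1 ≅ Z^10, C_2 ≅ Z^10, C_3 ≅ Z^5.

∂_1: C_1 → C_0 sends each edge [p,q] (with p < q) to q − p.
As a 5×10 matrix over Z this has rank 4, with invariant factors (1,1,1,1).

The boundary map ∂_2: C_2 → C_1 acts by ∂[p,q,r] = [q,r] − [p,r] + [p,q]. For instance
  ∂[1,3,5] = [3,5] − [1,5] + [1,3],
  ∂[1,2,4] = [2,4] − [1,4] + [1,2].
The 10×10 boundary matrix has rank 6 and Smith normal form diag(1,1,1,1,1,1).

∂_3: C_3 → C_2 sends each 3-simplex σ to the alternating sum Σ_i (−1)^i (σ with its i-th vertex removed). For instance
  ∂[2,3,4,5] = [3,4,5] − [2,4,5] + [2,3,5] − [2,3,4],
  ∂[1,2,3,4] = [2,3,4] − [1,3,4] + [1,2,4] − [1,2,3].
This gives a 10×5 integer matrix of rank 4; reducing to Smith normal form yields diagonal entries (1,1,1,1).

Reading off H_k = ker ∂_k / im ∂_{k+1}:

  H_3: rank ker ∂_3 − rank ∂_4 = (5 − 4) − 0 = 1, and there is no ∂_4, so H_3 ≅ Z.

H_3 ≅ Z.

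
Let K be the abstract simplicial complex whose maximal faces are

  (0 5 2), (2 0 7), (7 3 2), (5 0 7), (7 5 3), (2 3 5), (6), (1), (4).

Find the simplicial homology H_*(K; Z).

K has 8 vertices, 9 edges, 6 triangles.
rank ∂_0 = 0, rank ∂_1 = 4 ⇒ b_0 = 8 − 0 − 4 = 4; all invariant factors of ∂_1 are 1 so no torsion. So H_0 = Z^4.
rank ∂_1 = 4, rank ∂_2 = 5 ⇒ b_1 = 9 − 4 − 5 = 0; all invariant factors of ∂_2 are 1 so no torsion. So H_1 = 0.
rank ∂_2 = 5, rank ∂_3 = 0 ⇒ b_2 = 6 − 5 − 0 = 1. So H_2 = Z.

H_0 ≅ Z^4,  H_1 = 0,  H_2 ≅ Z.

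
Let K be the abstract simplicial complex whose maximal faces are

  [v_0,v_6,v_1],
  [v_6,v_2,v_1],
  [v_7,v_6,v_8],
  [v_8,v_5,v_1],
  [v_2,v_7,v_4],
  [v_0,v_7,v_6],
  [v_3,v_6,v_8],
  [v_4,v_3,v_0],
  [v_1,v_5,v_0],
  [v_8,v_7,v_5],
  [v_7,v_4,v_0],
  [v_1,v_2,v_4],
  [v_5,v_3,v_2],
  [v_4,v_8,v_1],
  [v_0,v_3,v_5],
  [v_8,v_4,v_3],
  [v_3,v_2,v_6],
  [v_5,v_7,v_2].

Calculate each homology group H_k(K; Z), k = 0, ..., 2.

Order the vertices as v_0 < v_1 < v_2 < v_3 < v_4 < v_5 < v_6 < v_7 < v_8. Listing each simplex with vertices in this order, K has dimension 2 with simplices:

  0-simplices (9): [v_0], [v_1], [v_2], [v_3], [v_4], [v_5], [v_6], [v_7], [v_8]
  1-simplices (27): (27 of them)
  2-simplices (18): (18 of them)

Hence C_0 ≅ Z^9, C_1 ≅ Z^27, C_2 ≅ Z^18.

Boundary ∂_1: C_1 → C_0 sends each edge [p,q] (with p < q) to q − p. For instance
  ∂[v_4,v_8] = [v_8] − [v_4].
This gives a 9×27 integer matrix of rank 8; reducing to Smith normal form yields diagonal entries (1,1,1,1,1,1,1,1).

Boundary ∂_2: C_2 → C_1 maps a triangle to the signed sum of its edges. For instance
  ∂[v_5,v_7,v_8] = [v_7,v_8] − [v_5,v_8] + [v_5,v_7],
  ∂[v_1,v_2,v_4] = [v_2,v_4] − [v_1,v_4] + [v_1,v_2].
The 27×18 boundary matrix has rank 17 and Smith normal form diag(1,1,1,1,1,1,1,1,1,1,1,1,1,1,1,1,1).

Now H_k = ker ∂_k / im ∂_{k+1}, so:

  H_0: rank C_0 − rank ∂_1 = 9 − 8 = 1, and the invariant factors of ∂_1 are all 1, so H_0 ≅ Z.
  H_1: rank ker ∂_1 − rank ∂_2 = (27 − 8) − 17 = 2, and the invariant factors of ∂_2 are all 1, so H_1 ≅ Z^2.
  H_2: rank ker ∂_2 − rank ∂_3 = (18 − 17) − 0 = 1, and there is no ∂_3, so H_2 ≅ Z.

H_0 ≅ Z,  H_1 ≅ Z^2,  H_2 ≅ Z.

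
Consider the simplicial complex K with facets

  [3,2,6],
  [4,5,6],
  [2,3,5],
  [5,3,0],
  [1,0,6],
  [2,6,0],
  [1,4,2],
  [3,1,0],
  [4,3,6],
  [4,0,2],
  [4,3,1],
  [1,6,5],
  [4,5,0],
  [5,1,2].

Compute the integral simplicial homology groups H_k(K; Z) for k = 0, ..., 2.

Fix the vertex order 0 < 1 < 2 < 3 < 4 < 5 < 6 and write every simplex with vertices in increasing order. Then dim K = 2 and the simplices of K are:

  0-simplices (7): [0], [1], [2], [3], [4], [5], [6]
  1-simplices (21): [0,1], [0,2], [0,3], [0,4], [0,5], [0,6], [1,2], [1,3], [1,4], [1,5], [1,6], [2,3], [2,4], [2,5], [2,6], [3,4], [3,5], [3,6], [4,5], [4,6], [5,6]
  2-simplices (14): [0,1,3], [0,1,6], [0,2,4], [0,2,6], [0,3,5], [0,4,5], [1,2,4], [1,2,5], [1,3,4], [1,5,6], [2,3,5], [2,3,6], [3,4,6], [4,5,6]

so the chain groups are C_0 ≅ Z^7, C_1 ≅ Z^21, C_2 ≅ Z^14.

The boundary map ∂_1: C_1 → C_0 is given by ∂[p,q] = [q] − [p]. For instance
  ∂[1,6] = [6] − [1].
The 7×21 boundary matrix has rank 6 and Smith normal form diag(1,1,1,1,1,1).

The boundary map ∂_2: C_2 → C_1 maps a triangle to the signed sum of its edges. For instance
  ∂[0,1,3] = [1,3] − [0,3] + [0,1],
  ∂[4,5,6] = [5,6] − [4,6] + [4,5].
The resulting 21×14 matrix has rank 13, and its Smith normal form has invariant factors (1,1,1,1,1,1,1,1,1,1,1,1,1).

Reading off H_k = ker ∂_k / im ∂_{k+1}:

  H_0: rank C_0 − rank ∂_1 = 7 − 6 = 1, and the invariant factors of ∂_1 are all 1, so H_0 = Z.
  H_1: rank ker ∂_1 − rank ∂_2 = (21 − 6) − 13 = 2, and the invariant factors of ∂_2 are all 1, so H_1 = Z^2.
  H_2: rank ker ∂_2 − rank ∂_3 = (14 − 13) − 0 = 1, and there is no ∂_3, so H_2 = Z.

H_0 ≅ Z,  H_1 ≅ Z^2,  H_2 ≅ Z.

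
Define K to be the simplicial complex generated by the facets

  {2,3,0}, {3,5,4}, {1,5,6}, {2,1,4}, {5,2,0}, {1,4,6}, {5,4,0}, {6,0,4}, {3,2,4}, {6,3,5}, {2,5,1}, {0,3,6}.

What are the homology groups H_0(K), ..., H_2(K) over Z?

H_0 = Z,  H_1 = Z/2,  H_2 = 0.

We work with the vertex ordering 0 < 1 < 2 < 3 < 4 < 5 < 6. The simplices of K, each written with vertices in increasing order, are:

  0-simplices (7): [0], [1], [2], [3], [4], [5], [6]
  1-simplices (18): [0,2], [0,3], [0,4], [0,5], [0,6], [1,2], [1,4], [1,5], [1,6], [2,3], [2,4], [2,5], [3,4], [3,5], [3,6], [4,5], [4,6], [5,6]
  2-simplices (12): [0,2,3], [0,2,5], [0,3,6], [0,4,5], [0,4,6], [1,2,4], [1,2,5], [1,4,6], [1,5,6], [2,3,4], [3,4,5], [3,5,6]

Hence C_0 ≅ Z^7, C_1 ≅ Z^18, C_2 ≅ Z^12.

∂_1: C_1 → C_0 is given by ∂[p,q] = [q] − [p].
As a 7×18 matrix over Z this has rank 6, with invariant factors (1,1,1,1,1,1).

∂_2: C_2 → C_1 acts by ∂[p,q,r] = [q,r] − [p,r] + [p,q]. For instance
  ∂[0,2,3] = [2,3] − [0,3] + [0,2],
  ∂[1,2,5] = [2,5] − [1,5] + [1,2].
The 18×12 boundary matrix has rank 12 and Smith normal form diag(1,1,1,1,1,1,1,1,1,1,1,2).

Computing H_k = (kernel of ∂_k) / (image of ∂_{k+1}):

  H_0: rank C_0 − rank ∂_1 = 7 − 6 = 1, and the invariant factors of ∂_1 are all 1, so H_0 ≅ Z.
  H_1: rank ker ∂_1 − rank ∂_2 = (18 − 6) − 12 = 0, and ∂_2 has invariant factor 2 > 1, so H_1 ≅ Z/2.
  H_2: rank ker ∂_2 − rank ∂_3 = (12 − 12) − 0 = 0, and there is no ∂_3, so H_2 ≅ 0.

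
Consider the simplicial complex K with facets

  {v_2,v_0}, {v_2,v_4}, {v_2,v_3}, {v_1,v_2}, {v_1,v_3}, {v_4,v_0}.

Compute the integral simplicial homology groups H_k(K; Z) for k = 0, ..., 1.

Take the total order v_0 < v_1 < v_2 < v_3 < v_4 on the vertex set. Then K (dimension 1) consists of the simplices:

  0-simplices (5): [v_0], [v_1], [v_2], [v_3], [v_4]
  1-simplices (6): [v_0,v_2], [v_0,v_4], [v_1,v_2], [v_1,v_3], [v_2,v_3], [v_2,v_4]

so the chain groups are C_0 ≅ Z^5, C_1 ≅ Z^6.

Boundary ∂_1: C_1 → C_0 maps an edge to its endpoints' difference, ∂[p,q] = q − p. For instance
  ∂[v_0,v_2] = [v_2] − [v_0].
The 5×6 boundary matrix has rank 4 and Smith normal form diag(1,1,1,1).

Reading off H_k = ker ∂_k / im ∂_{k+1}:

  H_0: rank C_0 − rank ∂_1 = 5 − 4 = 1, and the invariant factors of ∂_1 are all 1, so H_0 ≅ Z.
  H_1: rank ker ∂_1 − rank ∂_2 = (6 − 4) − 0 = 2, and there is no ∂_2, so H_1 ≅ Z^2.

(K is a triangulation of a wedge of 2 circles.)

H_0 ≅ Z,  H_1 ≅ Z^2.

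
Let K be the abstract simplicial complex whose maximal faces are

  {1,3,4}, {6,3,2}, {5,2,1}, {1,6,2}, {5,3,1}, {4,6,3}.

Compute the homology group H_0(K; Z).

We work with the vertex ordering 1 < 2 < 3 < 4 < 5 < 6. The simplices of K, each written with vertices in increasing order, are:

  0-simplices (6): [1], [2], [3], [4], [5], [6]
  1-simplices (12): [1,2], [1,3], [1,4], [1,5], [1,6], [2,3], [2,5], [2,6], [3,4], [3,5], [3,6], [4,6]
  2-simplices (6): [1,2,5], [1,2,6], [1,3,4], [1,3,5], [2,3,6], [3,4,6]

so the chain groups are C_0 ≅ Z^6, C_1 ≅ Z^12, C_2 ≅ Z^6.

The boundary map ∂_1: C_1 → C_0 is given by ∂[p,q] = [q] − [p].
The 6×12 boundary matrix has rank 5 and Smith normal form diag(1,1,1,1,1).

∂_2: C_2 → C_1 sends each 2-simplex [p,q,r] to [q,r] − [p,r] + [p,q]. For instance
  ∂[1,3,4] = [3,4] − [1,4] + [1,3],
  ∂[1,2,5] = [2,5] − [1,5] + [1,2].
The resulting 12×6 matrix has rank 6, and its Smith normal form has invariant factors (1,1,1,1,1,1).

Now H_k = ker ∂_k / im ∂_{k+1}, so:

  H_0: rank C_0 − rank ∂_1 = 6 − 5 = 1, and the invariant factors of ∂_1 are all 1, so H_0 = Z.

(K is a triangulation of the cylinder S^1 x I.)

H_0 ≅ Z.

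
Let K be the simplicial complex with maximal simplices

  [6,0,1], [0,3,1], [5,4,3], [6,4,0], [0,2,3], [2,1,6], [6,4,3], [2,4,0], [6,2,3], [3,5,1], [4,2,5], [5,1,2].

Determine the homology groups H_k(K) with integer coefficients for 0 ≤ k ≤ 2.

H_0 = Z,  H_1 = Z/2,  H_2 = 0.

K has 7 vertices, 18 edges, 12 triangles.
rank ∂_0 = 0, rank ∂_1 = 6 ⇒ b_0 = 7 − 0 − 6 = 1; all invariant factors of ∂_1 are 1 so no torsion. So H_0 = Z.
rank ∂_1 = 6, rank ∂_2 = 12 ⇒ b_1 = 18 − 6 − 12 = 0; ∂_2 has invariant factor(s) [2] giving torsion. So H_1 = Z/2.
rank ∂_2 = 12, rank ∂_3 = 0 ⇒ b_2 = 12 − 12 − 0 = 0. So H_2 = 0.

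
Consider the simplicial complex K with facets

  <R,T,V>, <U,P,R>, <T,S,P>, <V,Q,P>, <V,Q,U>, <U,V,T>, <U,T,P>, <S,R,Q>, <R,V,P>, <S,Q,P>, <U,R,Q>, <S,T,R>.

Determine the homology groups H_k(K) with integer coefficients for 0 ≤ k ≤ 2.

Take the total order P < Q < R < S < T < U < V on the vertex set. Then K (dimension 2) consists of the simplices:

  0-simplices (7): P, Q, R, S, T, U, V
  1-simplices (18): PQ, PR, PS, PT, PU, PV, QR, QS, QU, QV, RS, RT, RU, RV, ST, TU, TV, UV
  2-simplices (12): PQS, PQV, PRU, PRV, PST, PTU, QRS, QRU, QUV, RST, RTV, TUV

Hence C_0 ≅ Z^7, C_1 ≅ Z^18, C_2 ≅ Z^12.

∂_1: C_1 → C_0 maps an edge to its endpoints' difference, ∂[p,q] = q − p.
As a 7×18 matrix over Z this has rank 6, with invariant factors (1,1,1,1,1,1).

Boundary ∂_2: C_2 → C_1 sends each 2-simplex [p,q,r] to [q,r] − [p,r] + [p,q]. For instance
  ∂TUV = UV − TV + TU,
  ∂PTU = TU − PU + PT.
This gives a 18×12 integer matrix of rank 12; reducing to Smith normal form yields diagonal entries (1,1,1,1,1,1,1,1,1,1,1,2).

Computing H_k = (kernel of ∂_k) / (image of ∂_{k+1}):

  H_0: rank C_0 − rank ∂_1 = 7 − 6 = 1, and the invariant factors of ∂_1 are all 1, so H_0 ≅ Z.
  H_1: rank ker ∂_1 − rank ∂_2 = (18 − 6) − 12 = 0, and ∂_2 has invariant factor 2 > 1, so H_1 ≅ Z_2.
  H_2: rank ker ∂_2 − rank ∂_3 = (12 − 12) − 0 = 0, and there is no ∂_3, so H_2 ≅ 0.

As a check, the Euler characteristic is 7 − 18 + 12 = 1, which agrees with 1 − 0 + 0 = 1.

H_0 ≅ Z,  H_1 ≅ Z_2,  H_2 = 0.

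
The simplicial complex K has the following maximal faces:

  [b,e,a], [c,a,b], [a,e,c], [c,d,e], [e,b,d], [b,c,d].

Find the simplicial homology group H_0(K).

H_0 ≅ Z.

We work with the vertex ordering a < b < c < d < e. The simplices of K, each written with vertices in increasing order, are:

  0-simplices (5): a, b, c, d, e
  1-simplices (9): ab, ac, ae, bc, bd, be, cd, ce, de
  2-simplices (6): abc, abe, ace, bcd, bde, cde

so the chain groups are C_0 ≅ Z^5, C_1 ≅ Z^9, C_2 ≅ Z^6.

∂_1: C_1 → C_0 sends each edge [p,q] (with p < q) to q − p. For instance
  ∂de = e − d.
The resulting 5×9 matrix has rank 4, and its Smith normal form has invariant factors (1,1,1,1).

The boundary map ∂_2: C_2 → C_1 maps a triangle to the signed sum of its edges. For instance
  ∂abc = bc − ac + ab,
  ∂ace = ce − ae + ac.
The resulting 9×6 matrix has rank 5, and its Smith normal form has invariant factors (1,1,1,1,1).

From H_k ≅ ker(∂_k) / im(∂_{k+1}) we obtain:

  H_0: rank C_0 − rank ∂_1 = 5 − 4 = 1, and the invariant factors of ∂_1 are all 1, so H_0 ≅ Z.

(K is a triangulation of the 2-sphere S^2.)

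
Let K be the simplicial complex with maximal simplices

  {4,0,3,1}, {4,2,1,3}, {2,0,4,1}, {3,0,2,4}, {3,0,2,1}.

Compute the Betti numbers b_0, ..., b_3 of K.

b_0 = 1, b_1 = 0, b_2 = 0, b_3 = 1.

Take the total order 0 < 1 < 2 < 3 < 4 on the vertex set. Then K (dimension 3) consists of the simplices:

  0-simplices (5): [0], [1], [2], [3], [4]
  1-simplices (10): [0,1], [0,2], [0,3], [0,4], [1,2], [1,3], [1,4], [2,3], [2,4], [3,4]
  2-simplices (10): [0,1,2], [0,1,3], [0,1,4], [0,2,3], [0,2,4], [0,3,4], [1,2,3], [1,2,4], [1,3,4], [2,3,4]
  3-simplices (5): [0,1,2,3], [0,1,2,4], [0,1,3,4], [0,2,3,4], [1,2,3,4]

Hence C_0 ≅ Z^5, C_1 ≅ Z^10, C_2 ≅ Z^10, C_3 ≅ Z^5.

∂_1: C_1 → C_0 is given by ∂[p,q] = [q] − [p]. For instance
  ∂[0,3] = [3] − [0].
The resulting 5×10 matrix has rank 4, and its Smith normal form has invariant factors (1,1,1,1).

∂_2: C_2 → C_1 acts by ∂[p,q,r] = [q,r] − [p,r] + [p,q]. For instance
  ∂[0,2,4] = [2,4] − [0,4] + [0,2],
  ∂[0,1,2] = [1,2] − [0,2] + [0,1].
As a 10×10 matrix over Z this has rank 6, with invariant factors (1,1,1,1,1,1).

∂_3: C_3 → C_2 sends each 3-simplex σ to the alternating sum Σ_i (−1)^i (σ with its i-th vertex removed). For instance
  ∂[0,2,3,4] = [2,3,4] − [0,3,4] + [0,2,4] − [0,2,3],
  ∂[0,1,2,4] = [1,2,4] − [0,2,4] + [0,1,4] − [0,1,2].
As a 10×5 matrix over Z this has rank 4, with invariant factors (1,1,1,1).

Computing H_k = (kernel of ∂_k) / (image of ∂_{k+1}):

  H_0: rank C_0 − rank ∂_1 = 5 − 4 = 1, and the invariant factors of ∂_1 are all 1, so H_0 = Z.
  H_1: rank ker ∂_1 − rank ∂_2 = (10 − 4) − 6 = 0, and the invariant factors of ∂_2 are all 1, so H_1 = 0.
  H_2: rank ker ∂_2 − rank ∂_3 = (10 − 6) − 4 = 0, and the invariant factors of ∂_3 are all 1, so H_2 = 0.
  H_3: rank ker ∂_3 − rank ∂_4 = (5 − 4) − 0 = 1, and there is no ∂_4, so H_3 = Z.

As a check, the Euler characteristic is 5 − 10 + 10 − 5 = 0, which agrees with 1 − 0 + 0 − 1 = 0.

Hence the Betti numbers are b_0 = 1, b_1 = 0, b_2 = 0, b_3 = 1.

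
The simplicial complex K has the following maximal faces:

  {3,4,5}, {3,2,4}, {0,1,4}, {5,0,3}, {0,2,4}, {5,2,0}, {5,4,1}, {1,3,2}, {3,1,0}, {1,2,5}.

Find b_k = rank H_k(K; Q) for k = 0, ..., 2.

b_0 = 1, b_1 = 0, b_2 = 0.

Take the total order 0 < 1 < 2 < 3 < 4 < 5 on the vertex set. Then K (dimension 2) consists of the simplices:

  0-simplices (6): [0], [1], [2], [3], [4], [5]
  1-simplices (15): [0,1], [0,2], [0,3], [0,4], [0,5], [1,2], [1,3], [1,4], [1,5], [2,3], [2,4], [2,5], [3,4], [3,5], [4,5]
  2-simplices (10): [0,1,3], [0,1,4], [0,2,4], [0,2,5], [0,3,5], [1,2,3], [1,2,5], [1,4,5], [2,3,4], [3,4,5]

Hence C_0 ≅ Z^6, C_1 ≅ Z^15, C_2 ≅ Z^10.

Boundary ∂_1: C_1 → C_0 sends each edge [p,q] (with p < q) to q − p.
As a 6×15 matrix over Z this has rank 5, with invariant factors (1,1,1,1,1).

∂_2: C_2 → C_1 sends each 2-simplex [p,q,r] to [q,r] − [p,r] + [p,q]. For instance
  ∂[2,3,4] = [3,4] − [2,4] + [2,3],
  ∂[0,2,4] = [2,4] − [0,4] + [0,2].
The resulting 15×10 matrix has rank 10, and its Smith normal form has invariant factors (1,1,1,1,1,1,1,1,1,2).

From H_k ≅ ker(∂_k) / im(∂_{k+1}) we obtain:

  H_0: rank C_0 − rank ∂_1 = 6 − 5 = 1, and the invariant factors of ∂_1 are all 1, so H_0 ≅ Z.
  H_1: rank ker ∂_1 − rank ∂_2 = (15 − 5) − 10 = 0, and ∂_2 has invariant factor 2 > 1, so H_1 ≅ Z/2Z.
  H_2: rank ker ∂_2 − rank ∂_3 = (10 − 10) − 0 = 0, and there is no ∂_3, so H_2 ≅ 0.

(K is a triangulation of the real projective plane RP^2.)

Hence the Betti numbers are b_0 = 1, b_1 = 0, b_2 = 0.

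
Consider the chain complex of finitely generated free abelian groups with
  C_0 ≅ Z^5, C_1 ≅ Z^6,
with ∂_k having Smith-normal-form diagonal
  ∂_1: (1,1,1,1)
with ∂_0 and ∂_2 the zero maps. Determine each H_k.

H_0: b_0 = 5 − 0 − 4 = 1; torsion from ∂_1 factors > 1: none. So H_0 ≅ Z.
H_1: b_1 = 6 − 4 − 0 = 2; torsion from ∂_2 factors > 1: none. So H_1 ≅ Z^2.

H_0 ≅ Z,  H_1 ≅ Z^2.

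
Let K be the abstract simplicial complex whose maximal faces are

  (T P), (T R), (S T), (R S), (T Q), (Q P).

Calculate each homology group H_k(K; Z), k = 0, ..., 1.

H_0 ≅ Z,  H_1 ≅ Z^2.

Order the vertices as P < Q < R < S < T. Listing each simplex with vertices in this order, K has dimension 1 with simplices:

  0-simplices (5): P, Q, R, S, T
  1-simplices (6): PQ, PT, QT, RS, RT, ST

so the chain groups are C_0 ≅ Z^5, C_1 ≅ Z^6.

The boundary map ∂_1: C_1 → C_0 sends each edge [p,q] (with p < q) to q − p. For instance
  ∂QT = T − Q.
The 5×6 boundary matrix has rank 4 and Smith normal form diag(1,1,1,1).

From H_k ≅ ker(∂_k) / im(∂_{k+1}) we obtain:

  H_0: rank C_0 − rank ∂_1 = 5 − 4 = 1, and the invariant factors of ∂_1 are all 1, so H_0 ≅ Z.
  H_1: rank ker ∂_1 − rank ∂_2 = (6 − 4) − 0 = 2, and there is no ∂_2, so H_1 ≅ Z^2.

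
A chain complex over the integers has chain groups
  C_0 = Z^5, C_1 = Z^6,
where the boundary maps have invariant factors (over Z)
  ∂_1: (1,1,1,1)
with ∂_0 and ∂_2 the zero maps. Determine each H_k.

H_0: b_0 = 5 − 0 − 4 = 1; torsion from ∂_1 factors > 1: none. So H_0 = Z.
H_1: b_1 = 6 − 4 − 0 = 2; torsion from ∂_2 factors > 1: none. So H_1 = Z^2.

H_0 = Z,  H_1 = Z^2.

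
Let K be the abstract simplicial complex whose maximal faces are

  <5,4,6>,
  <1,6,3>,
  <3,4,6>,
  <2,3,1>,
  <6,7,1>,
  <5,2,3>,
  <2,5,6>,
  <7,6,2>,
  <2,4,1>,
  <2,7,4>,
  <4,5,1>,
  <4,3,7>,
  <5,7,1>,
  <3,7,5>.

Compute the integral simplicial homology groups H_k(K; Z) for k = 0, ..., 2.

K has 7 vertices, 21 edges, 14 triangles.
rank ∂_0 = 0, rank ∂_1 = 6 ⇒ b_0 = 7 − 0 − 6 = 1; all invariant factors of ∂_1 are 1 so no torsion. So H_0 ≅ Z.
rank ∂_1 = 6, rank ∂_2 = 13 ⇒ b_1 = 21 − 6 − 13 = 2; all invariant factors of ∂_2 are 1 so no torsion. So H_1 ≅ Z^2.
rank ∂_2 = 13, rank ∂_3 = 0 ⇒ b_2 = 14 − 13 − 0 = 1. So H_2 ≅ Z.

H_0 = Z,  H_1 = Z^2,  H_2 = Z.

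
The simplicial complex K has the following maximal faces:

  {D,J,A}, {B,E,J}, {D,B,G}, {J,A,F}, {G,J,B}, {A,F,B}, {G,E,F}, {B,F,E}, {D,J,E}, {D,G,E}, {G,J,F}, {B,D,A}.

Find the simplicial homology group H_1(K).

H_1 ≅ Z/2.

K has 7 vertices, 18 edges, 12 triangles.
rank ∂_1 = 6, rank ∂_2 = 12 ⇒ b_1 = 18 − 6 − 12 = 0; ∂_2 has invariant factor(s) [2] giving torsion. So H_1 = Z/2.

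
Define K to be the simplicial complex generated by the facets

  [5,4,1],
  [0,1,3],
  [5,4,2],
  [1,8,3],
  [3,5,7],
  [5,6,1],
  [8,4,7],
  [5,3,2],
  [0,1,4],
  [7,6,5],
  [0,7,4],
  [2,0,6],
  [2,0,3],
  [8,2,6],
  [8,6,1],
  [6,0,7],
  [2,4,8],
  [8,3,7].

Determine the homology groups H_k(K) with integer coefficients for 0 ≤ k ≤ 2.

Order the vertices as 0 < 1 < 2 < 3 < 4 < 5 < 6 < 7 < 8. Listing each simplex with vertices in this order, K has dimension 2 with simplices:

  0-simplices (9): [0], [1], [2], [3], [4], [5], [6], [7], [8]
  1-simplices (27): (27 of them)
  2-simplices (18): [0,1,3], [0,1,4], [0,2,3], [0,2,6], [0,4,7], [0,6,7], [1,3,8], [1,4,5], [1,5,6], [1,6,8], [2,3,5], [2,4,5], [2,4,8], [2,6,8], [3,5,7], [3,7,8], [4,7,8], [5,6,7]

Hence C_0 ≅ Z^9, C_1 ≅ Z^27, C_2 ≅ Z^18.

Boundary ∂_1: C_1 → C_0 maps an edge to its endpoints' difference, ∂[p,q] = q − p. For instance
  ∂[2,3] = [3] − [2].
The resulting 9×27 matrix has rank 8, and its Smith normal form has invariant factors (1,1,1,1,1,1,1,1).

The boundary map ∂_2: C_2 → C_1 acts by ∂[p,q,r] = [q,r] − [p,r] + [p,q]. For instance
  ∂[2,4,5] = [4,5] − [2,5] + [2,4],
  ∂[2,6,8] = [6,8] − [2,8] + [2,6].
The 27×18 boundary matrix has rank 17 and Smith normal form diag(1,1,1,1,1,1,1,1,1,1,1,1,1,1,1,1,1).

Reading off H_k = ker ∂_k / im ∂_{k+1}:

  H_0: rank C_0 − rank ∂_1 = 9 − 8 = 1, and the invariant factors of ∂_1 are all 1, so H_0 ≅ Z.
  H_1: rank ker ∂_1 − rank ∂_2 = (27 − 8) − 17 = 2, and the invariant factors of ∂_2 are all 1, so H_1 ≅ Z^2.
  H_2: rank ker ∂_2 − rank ∂_3 = (18 − 17) − 0 = 1, and there is no ∂_3, so H_2 ≅ Z.

(K is a triangulation of the torus T^2.)

H_0 ≅ Z,  H_1 ≅ Z^2,  H_2 ≅ Z.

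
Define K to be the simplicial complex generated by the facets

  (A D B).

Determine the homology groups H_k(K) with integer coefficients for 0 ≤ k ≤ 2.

Take the total order A < B < D on the vertex set. Then K (dimension 2) consists of the simplices:

  0-simplices (3): A, B, D
  1-simplices (3): AB, AD, BD
  2-simplices (1): ABD

so the chain groups are C_0 ≅ Z^3, C_1 ≅ Z^3, C_2 ≅ Z^1.

The boundary map ∂_1: C_1 → C_0 maps an edge to its endpoints' difference, ∂[p,q] = q − p.
As a 3×3 matrix over Z this has rank 2, with invariant factors (1,1).

Boundary ∂_2: C_2 → C_1 acts by ∂[p,q,r] = [q,r] − [p,r] + [p,q]. For instance
  ∂ABD = BD − AD + AB.
The 3×1 boundary matrix has rank 1 and Smith normal form diag(1).

Now H_k = ker ∂_k / im ∂_{k+1}, so:

  H_0: rank C_0 − rank ∂_1 = 3 − 2 = 1, and the invariant factors of ∂_1 are all 1, so H_0 = Z.
  H_1: rank ker ∂_1 − rank ∂_2 = (3 − 2) − 1 = 0, and the invariant factors of ∂_2 are all 1, so H_1 = 0.
  H_2: rank ker ∂_2 − rank ∂_3 = (1 − 1) − 0 = 0, and there is no ∂_3, so H_2 = 0.

(K is a triangulation of the 2-simplex.)

H_0 ≅ Z,  H_1 = 0,  H_2 = 0.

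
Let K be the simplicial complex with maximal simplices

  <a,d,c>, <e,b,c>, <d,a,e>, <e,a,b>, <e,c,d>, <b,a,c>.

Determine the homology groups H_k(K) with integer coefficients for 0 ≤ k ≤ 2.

H_0 ≅ Z,  H_1 = 0,  H_2 ≅ Z.

Fix the vertex order a < b < c < d < e and write every simplex with vertices in increasing order. Then dim K = 2 and the simplices of K are:

  0-simplices (5): a, b, c, d, e
  1-simplices (9): ab, ac, ad, ae, bc, be, cd, ce, de
  2-simplices (6): abc, abe, acd, ade, bce, cde

Hence C_0 ≅ Z^5, C_1 ≅ Z^9, C_2 ≅ Z^6.

∂_1: C_1 → C_0 is given by ∂[p,q] = [q] − [p].
The resulting 5×9 matrix has rank 4, and its Smith normal form has invariant factors (1,1,1,1).

∂_2: C_2 → C_1 acts by ∂[p,q,r] = [q,r] − [p,r] + [p,q]. For instance
  ∂bce = ce − be + bc,
  ∂ade = de − ae + ad.
The resulting 9×6 matrix has rank 5, and its Smith normal form has invariant factors (1,1,1,1,1).

Computing H_k = (kernel of ∂_k) / (image of ∂_{k+1}):

  H_0: rank C_0 − rank ∂_1 = 5 − 4 = 1, and the invariant factors of ∂_1 are all 1, so H_0 ≅ Z.
  H_1: rank ker ∂_1 − rank ∂_2 = (9 − 4) − 5 = 0, and the invariant factors of ∂_2 are all 1, so H_1 ≅ 0.
  H_2: rank ker ∂_2 − rank ∂_3 = (6 − 5) − 0 = 1, and there is no ∂_3, so H_2 ≅ Z.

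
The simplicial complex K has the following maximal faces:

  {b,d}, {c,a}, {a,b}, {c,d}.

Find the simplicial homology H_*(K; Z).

Take the total order a < b < c < d on the vertex set. Then K (dimension 1) consists of the simplices:

  0-simplices (4): a, b, c, d
  1-simplices (4): ab, ac, bd, cd

so the chain groups are C_0 ≅ Z^4, C_1 ≅ Z^4.

The boundary map ∂_1: C_1 → C_0 is given by ∂[p,q] = [q] − [p]. For instance
  ∂ab = b − a.
This gives a 4×4 integer matrix of rank 3; reducing to Smith normal form yields diagonal entries (1,1,1).

Computing H_k = (kernel of ∂_k) / (image of ∂_{k+1}):

  H_0: rank C_0 − rank ∂_1 = 4 − 3 = 1, and the invariant factors of ∂_1 are all 1, so H_0 ≅ Z.
  H_1: rank ker ∂_1 − rank ∂_2 = (4 − 3) − 0 = 1, and there is no ∂_2, so H_1 ≅ Z.

H_0 ≅ Z,  H_1 ≅ Z.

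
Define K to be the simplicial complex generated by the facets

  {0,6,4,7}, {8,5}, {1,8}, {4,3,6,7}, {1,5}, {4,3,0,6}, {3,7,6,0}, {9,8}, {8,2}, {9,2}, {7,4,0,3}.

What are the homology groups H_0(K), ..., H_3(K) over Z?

We work with the vertex ordering 0 < 1 < 2 < 3 < 4 < 5 < 6 < 7 < 8 < 9. The simplices of K, each written with vertices in increasing order, are:

  0-simplices (10): [0], [1], [2], [3], [4], [5], [6], [7], [8], [9]
  1-simplices (16): [0,3], [0,4], [0,6], [0,7], [1,5], [1,8], [2,8], [2,9], [3,4], [3,6], [3,7], [4,6], [4,7], [5,8], [6,7], [8,9]
  2-simplices (10): [0,3,4], [0,3,6], [0,3,7], [0,4,6], [0,4,7], [0,6,7], [3,4,6], [3,4,7], [3,6,7], [4,6,7]
  3-simplices (5): [0,3,4,6], [0,3,4,7], [0,3,6,7], [0,4,6,7], [3,4,6,7]

giving chain groups C_0 ≅ Z^10, C_1 ≅ Z^16, C_2 ≅ Z^10, C_3 ≅ Z^5.

∂_1: C_1 → C_0 is given by ∂[p,q] = [q] − [p]. For instance
  ∂[3,4] = [4] − [3].
The 10×16 boundary matrix has rank 8 and Smith normal form diag(1,1,1,1,1,1,1,1).

The boundary map ∂_2: C_2 → C_1 sends each 2-simplex [p,q,r] to [q,r] − [p,r] + [p,q]. For instance
  ∂[0,3,6] = [3,6] − [0,6] + [0,3],
  ∂[3,4,7] = [4,7] − [3,7] + [3,4].
This gives a 16×10 integer matrix of rank 6; reducing to Smith normal form yields diagonal entries (1,1,1,1,1,1).

Boundary ∂_3: C_3 → C_2 sends each 3-simplex σ to the alternating sum Σ_i (−1)^i (σ with its i-th vertex removed). For instance
  ∂[0,3,4,7] = [3,4,7] − [0,4,7] + [0,3,7] − [0,3,4],
  ∂[3,4,6,7] = [4,6,7] − [3,6,7] + [3,4,7] − [3,4,6].
As a 10×5 matrix over Z this has rank 4, with invariant factors (1,1,1,1).

From H_k ≅ ker(∂_k) / im(∂_{k+1}) we obtain:

  H_0: rank C_0 − rank ∂_1 = 10 − 8 = 2, and the invariant factors of ∂_1 are all 1, so H_0 = Z^2.
  H_1: rank ker ∂_1 − rank ∂_2 = (16 − 8) − 6 = 2, and the invariant factors of ∂_2 are all 1, so H_1 = Z^2.
  H_2: rank ker ∂_2 − rank ∂_3 = (10 − 6) − 4 = 0, and the invariant factors of ∂_3 are all 1, so H_2 = 0.
  H_3: rank ker ∂_3 − rank ∂_4 = (5 − 4) − 0 = 1, and there is no ∂_4, so H_3 = Z.

H_0 ≅ Z^2,  H_1 ≅ Z^2,  H_2 = 0,  H_3 ≅ Z.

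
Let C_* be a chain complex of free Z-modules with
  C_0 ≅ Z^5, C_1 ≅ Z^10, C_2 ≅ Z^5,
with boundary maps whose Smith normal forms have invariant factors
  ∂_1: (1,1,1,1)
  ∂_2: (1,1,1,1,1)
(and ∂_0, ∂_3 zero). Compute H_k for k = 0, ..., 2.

H_0: b_0 = 5 − 0 − 4 = 1; torsion from ∂_1 factors > 1: none. So H_0 = Z.
H_1: b_1 = 10 − 4 − 5 = 1; torsion from ∂_2 factors > 1: none. So H_1 = Z.
H_2: b_2 = 5 − 5 − 0 = 0; torsion from ∂_3 factors > 1: none. So H_2 = 0.

H_0 = Z,  H_1 = Z,  H_2 = 0.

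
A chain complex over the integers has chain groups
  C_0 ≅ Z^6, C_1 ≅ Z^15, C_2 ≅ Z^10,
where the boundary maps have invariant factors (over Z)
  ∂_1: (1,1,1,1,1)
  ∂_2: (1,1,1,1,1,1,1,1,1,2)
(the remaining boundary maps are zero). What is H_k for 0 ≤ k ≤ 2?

H_0 = Z,  H_1 = Z/2,  H_2 = 0.

H_0: b_0 = 6 − 0 − 5 = 1; torsion from ∂_1 factors > 1: none. So H_0 = Z.
H_1: b_1 = 15 − 5 − 10 = 0; torsion from ∂_2 factors > 1: [2]. So H_1 = Z/2.
H_2: b_2 = 10 − 10 − 0 = 0; torsion from ∂_3 factors > 1: none. So H_2 = 0.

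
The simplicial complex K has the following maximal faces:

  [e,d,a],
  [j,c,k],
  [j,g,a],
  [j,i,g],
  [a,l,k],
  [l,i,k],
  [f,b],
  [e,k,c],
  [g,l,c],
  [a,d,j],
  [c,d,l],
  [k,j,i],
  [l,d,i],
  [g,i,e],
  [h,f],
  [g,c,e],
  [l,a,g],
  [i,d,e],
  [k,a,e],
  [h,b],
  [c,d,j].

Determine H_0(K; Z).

Order the vertices as a < b < c < d < e < f < g < h < i < j < k < l. Listing each simplex with vertices in this order, K has dimension 2 with simplices:

  0-simplices (12): a, b, c, d, e, f, g, h, i, j, k, l
  1-simplices (30): ad, ae, ag, aj, ak, al, bf, bh, cd, ce, cg, cj, ck, cl, de, di, dj, dl, eg, ei, ek, fh, gi, gj, gl, ij, ik, il, jk, kl
  2-simplices (18): ade, adj, aek, agj, agl, akl, cdj, cdl, ceg, cek, cgl, cjk, dei, dil, egi, gij, ijk, ikl

Hence C_0 ≅ Z^12, C_1 ≅ Z^30, C_2 ≅ Z^18.

The boundary map ∂_1: C_1 → C_0 is given by ∂[p,q] = [q] − [p]. For instance
  ∂gi = i − g.
This gives a 12×30 integer matrix of rank 10; reducing to Smith normal form yields diagonal entries (1,1,1,1,1,1,1,1,1,1).

∂_2: C_2 → C_1 sends each 2-simplex [p,q,r] to [q,r] − [p,r] + [p,q]. For instance
  ∂cdl = dl − cl + cd,
  ∂agl = gl − al + ag.
This gives a 30×18 integer matrix of rank 17; reducing to Smith normal form yields diagonal entries (1,1,1,1,1,1,1,1,1,1,1,1,1,1,1,1,1).

Now H_k = ker ∂_k / im ∂_{k+1}, so:

  H_0: rank C_0 − rank ∂_1 = 12 − 10 = 2, and the invariant factors of ∂_1 are all 1, so H_0 = Z^2.

H_0 ≅ Z^2.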